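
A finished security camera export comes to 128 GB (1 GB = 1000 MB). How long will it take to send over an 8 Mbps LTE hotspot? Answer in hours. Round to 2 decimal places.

35.56 hours

File: 128 GB = 1024000.0 Mb.
At 8 Mbps: 1024000.0 / 8 = 128000.0 s ≈ 35.6 hours.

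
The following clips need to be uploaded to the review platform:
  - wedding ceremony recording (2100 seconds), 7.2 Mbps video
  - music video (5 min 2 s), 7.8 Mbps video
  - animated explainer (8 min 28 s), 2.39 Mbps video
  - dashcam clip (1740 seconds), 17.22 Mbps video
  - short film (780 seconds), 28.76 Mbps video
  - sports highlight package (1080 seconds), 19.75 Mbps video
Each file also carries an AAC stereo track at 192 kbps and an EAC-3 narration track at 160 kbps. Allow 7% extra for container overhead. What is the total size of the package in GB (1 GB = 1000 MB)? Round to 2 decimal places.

12.67 GB

Audio total: 192 + 160 = 352 kbps = 0.352 Mbps.
wedding ceremony recording: 7.552 Mbps × 2100 s × 1.07 = 16969.3 Mb
music video: 8.152 Mbps × 302 s × 1.07 = 2634.2 Mb
animated explainer: 2.742 Mbps × 508 s × 1.07 = 1490.4 Mb
dashcam clip: 17.572 Mbps × 1740 s × 1.07 = 32715.5 Mb
short film: 29.112 Mbps × 780 s × 1.07 = 24296.9 Mb
sports highlight package: 20.102 Mbps × 1080 s × 1.07 = 23229.9 Mb
Total: 101336.3 Mb = 12667.0 MB.
= 12.67 GB.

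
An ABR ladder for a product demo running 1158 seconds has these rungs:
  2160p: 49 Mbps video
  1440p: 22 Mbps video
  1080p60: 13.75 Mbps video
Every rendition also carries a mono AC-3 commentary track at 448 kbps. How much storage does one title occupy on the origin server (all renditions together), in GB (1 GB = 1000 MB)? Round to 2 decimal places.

12.46 GB

Audio: 448 kbps = 0.448 Mbps.
Sum of rendition bitrates: (49+0.448) + (22+0.448) + (13.75+0.448) = 86.094 Mbps.
× 1158 s = 99,697 Mb = 12,462 MB = 12.46 GB.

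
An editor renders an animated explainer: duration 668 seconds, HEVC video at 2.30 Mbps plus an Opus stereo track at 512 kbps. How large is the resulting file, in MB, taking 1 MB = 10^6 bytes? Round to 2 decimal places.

234.80 MB

Audio: 512 kbps = 0.512 Mbps.
Total bitrate: 2.30 + 0.512 = 2.812 Mbps.
Stream data: 2.812 Mbps × 668 s = 1878.4 Mb.
1,878 Mb ÷ 8 = 234.8 MB → 234.8 MB.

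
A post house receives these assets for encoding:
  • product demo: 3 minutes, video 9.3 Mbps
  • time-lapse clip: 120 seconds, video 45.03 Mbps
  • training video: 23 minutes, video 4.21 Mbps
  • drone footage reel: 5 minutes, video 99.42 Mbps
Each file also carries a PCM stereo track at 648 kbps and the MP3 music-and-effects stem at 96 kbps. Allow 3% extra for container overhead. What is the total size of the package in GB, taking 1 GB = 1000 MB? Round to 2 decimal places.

5.69 GB

Audio total: 648 + 96 = 744 kbps = 0.744 Mbps.
product demo: 10.044 Mbps × 180 s × 1.03 = 1862.2 Mb
time-lapse clip: 45.774 Mbps × 120 s × 1.03 = 5657.7 Mb
training video: 4.954 Mbps × 1380 s × 1.03 = 7041.6 Mb
drone footage reel: 100.164 Mbps × 300 s × 1.03 = 30950.7 Mb
Total: 45512.1 Mb = 5689.0 MB.
= 5.689 GB.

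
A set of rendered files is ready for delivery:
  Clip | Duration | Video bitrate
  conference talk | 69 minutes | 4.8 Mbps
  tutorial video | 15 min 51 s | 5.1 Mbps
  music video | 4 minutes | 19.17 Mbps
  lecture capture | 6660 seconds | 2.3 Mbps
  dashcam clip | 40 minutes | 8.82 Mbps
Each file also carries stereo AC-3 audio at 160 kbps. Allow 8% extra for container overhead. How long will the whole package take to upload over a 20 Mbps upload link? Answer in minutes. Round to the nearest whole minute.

61 minutes

Audio: 160 kbps = 0.160 Mbps.
conference talk: 4.960 Mbps × 4140 s × 1.08 = 22177.2 Mb
tutorial video: 5.260 Mbps × 951 s × 1.08 = 5402.4 Mb
music video: 19.330 Mbps × 240 s × 1.08 = 5010.3 Mb
lecture capture: 2.460 Mbps × 6660 s × 1.08 = 17694.3 Mb
dashcam clip: 8.980 Mbps × 2400 s × 1.08 = 23276.2 Mb
Total: 73560.4 Mb = 9195.0 MB.
At 20 Mbps: 73560.4 / 20 = 3678 s ≈ 61.3 minutes.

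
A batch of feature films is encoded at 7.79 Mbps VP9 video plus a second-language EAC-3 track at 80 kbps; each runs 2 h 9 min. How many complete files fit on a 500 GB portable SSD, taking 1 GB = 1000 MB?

65

2 h 9 min = 129 min = 7740 s
Audio: 80 kbps = 0.080 Mbps.
Total bitrate: 7.870 Mbps.
Per item: 7.870 Mbps × 7740 s = 60,914 Mb = 7,614 MB.
Capacity: 500 GB = 4,000,000 Mb; 65.67 items → 65 complete.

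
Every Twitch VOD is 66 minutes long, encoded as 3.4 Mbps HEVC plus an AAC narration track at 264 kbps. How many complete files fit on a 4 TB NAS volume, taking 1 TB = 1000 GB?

66 min = 3960 s
Audio: 264 kbps = 0.264 Mbps.
Total bitrate: 3.664 Mbps.
Per item: 3.664 Mbps × 3960 s = 14,509 Mb = 1,814 MB.
Capacity: 4 TB = 32,000,000 Mb; 2205.46 items → 2205 complete.

2205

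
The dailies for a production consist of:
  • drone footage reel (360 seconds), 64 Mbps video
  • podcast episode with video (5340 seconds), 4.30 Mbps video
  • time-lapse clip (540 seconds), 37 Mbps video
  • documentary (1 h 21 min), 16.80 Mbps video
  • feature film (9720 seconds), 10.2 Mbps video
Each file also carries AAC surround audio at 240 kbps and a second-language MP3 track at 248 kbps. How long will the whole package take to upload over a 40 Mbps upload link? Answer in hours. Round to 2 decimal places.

1.78 hours

Audio total: 240 + 248 = 488 kbps = 0.488 Mbps.
drone footage reel: 64.488 Mbps × 360 s = 23215.7 Mb
podcast episode with video: 4.788 Mbps × 5340 s = 25567.9 Mb
time-lapse clip: 37.488 Mbps × 540 s = 20243.5 Mb
documentary: 17.288 Mbps × 4860 s = 84019.7 Mb
feature film: 10.688 Mbps × 9720 s = 103887.4 Mb
Total: 256934.2 Mb = 32116.8 MB.
At 40 Mbps: 256934.2 / 40 = 6423 s ≈ 1.78 hours.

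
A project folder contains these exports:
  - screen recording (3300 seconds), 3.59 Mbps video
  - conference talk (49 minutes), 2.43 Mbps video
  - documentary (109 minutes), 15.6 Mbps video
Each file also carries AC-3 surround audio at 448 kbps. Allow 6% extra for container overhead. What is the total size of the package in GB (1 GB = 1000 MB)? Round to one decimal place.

Audio: 448 kbps = 0.448 Mbps.
screen recording: 4.038 Mbps × 3300 s × 1.06 = 14124.9 Mb
conference talk: 2.878 Mbps × 2940 s × 1.06 = 8969.0 Mb
documentary: 16.048 Mbps × 6540 s × 1.06 = 111251.2 Mb
Total: 134345.1 Mb = 16793.1 MB.
= 16.79 GB.

16.8 GB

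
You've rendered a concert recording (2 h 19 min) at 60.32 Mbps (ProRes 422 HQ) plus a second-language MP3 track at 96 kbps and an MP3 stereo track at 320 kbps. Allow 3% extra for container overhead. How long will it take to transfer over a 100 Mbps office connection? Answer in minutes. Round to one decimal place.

2 h 19 min = 139 min = 8340 s
Audio total: 96 + 320 = 416 kbps = 0.416 Mbps.
Total bitrate: 60.736 Mbps.
File: 60.736 Mbps × 8340 s = 506538.2 Mb.
With 3% container overhead: ×1.03. → 521734.4 Mb.
At 100 Mbps: 521734.4 / 100 = 5217.3 s ≈ 87 minutes.

87.0 minutes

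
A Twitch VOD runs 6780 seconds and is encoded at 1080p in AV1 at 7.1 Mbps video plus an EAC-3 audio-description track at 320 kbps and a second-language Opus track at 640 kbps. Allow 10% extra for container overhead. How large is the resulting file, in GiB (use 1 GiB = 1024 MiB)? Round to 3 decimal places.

6.998 GiB

Audio total: 320 + 640 = 960 kbps = 0.960 Mbps.
Total bitrate: 7.1 + 0.960 = 8.060 Mbps.
Stream data: 8.060 Mbps × 6780 s = 54646.8 Mb.
With 10% container overhead: ×1.10.
60,111 Mb = 7,513,935,000 bytes ÷ 1,073,741,824 = 6.998 GiB.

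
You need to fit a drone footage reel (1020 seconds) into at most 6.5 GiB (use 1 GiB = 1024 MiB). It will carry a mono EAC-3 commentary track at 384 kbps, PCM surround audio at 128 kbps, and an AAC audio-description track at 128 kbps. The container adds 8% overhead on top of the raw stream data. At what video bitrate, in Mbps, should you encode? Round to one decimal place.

50.0 Mbps

Budget: 6.5 GiB = 55834.6 Mb.
Stream payload after overhead: 55834.6 / 1.08 = 51698.7 Mb.
Total bitrate budget: 51698.7 Mb / 1020 s = 50.685 Mbps.
Audio total: 384 + 128 + 128 = 640 kbps = 0.640 Mbps.
Video: 50.685 − 0.640 = 50.045 Mbps.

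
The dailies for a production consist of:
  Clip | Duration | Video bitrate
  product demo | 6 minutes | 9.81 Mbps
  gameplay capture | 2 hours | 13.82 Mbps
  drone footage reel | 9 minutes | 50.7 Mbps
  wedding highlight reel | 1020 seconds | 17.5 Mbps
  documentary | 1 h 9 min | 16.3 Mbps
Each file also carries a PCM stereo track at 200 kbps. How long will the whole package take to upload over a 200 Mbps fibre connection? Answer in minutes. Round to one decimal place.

18.2 minutes

Audio: 200 kbps = 0.200 Mbps.
product demo: 10.010 Mbps × 360 s = 3603.6 Mb
gameplay capture: 14.020 Mbps × 7200 s = 100944.0 Mb
drone footage reel: 50.900 Mbps × 540 s = 27486.0 Mb
wedding highlight reel: 17.700 Mbps × 1020 s = 18054.0 Mb
documentary: 16.500 Mbps × 4140 s = 68310.0 Mb
Total: 218397.6 Mb = 27299.7 MB.
At 200 Mbps: 218397.6 / 200 = 1092 s ≈ 18.2 minutes.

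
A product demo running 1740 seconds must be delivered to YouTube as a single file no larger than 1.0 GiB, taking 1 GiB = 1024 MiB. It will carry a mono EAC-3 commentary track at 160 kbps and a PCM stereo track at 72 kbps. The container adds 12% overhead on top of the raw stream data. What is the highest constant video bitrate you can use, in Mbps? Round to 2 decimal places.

4.18 Mbps

Budget: 1.0 GiB = 8589.9 Mb.
Stream payload after overhead: 8589.9 / 1.12 = 7669.6 Mb.
Total bitrate budget: 7669.6 Mb / 1740 s = 4.408 Mbps.
Audio total: 160 + 72 = 232 kbps = 0.232 Mbps.
Video: 4.408 − 0.232 = 4.176 Mbps.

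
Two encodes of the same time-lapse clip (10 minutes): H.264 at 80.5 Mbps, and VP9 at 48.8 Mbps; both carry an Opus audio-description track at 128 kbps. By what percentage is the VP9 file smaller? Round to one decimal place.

10 min = 600 s
Audio: 128 kbps = 0.128 Mbps.
H.264: 80.628 Mbps × 600 s = 48376.8 Mb = 6.047 GB.
VP9: 48.928 Mbps × 600 s = 29356.8 Mb = 3.670 GB.
Reduction: (1 − 3.670/6.047) × 100 = 39.32%.

39.3%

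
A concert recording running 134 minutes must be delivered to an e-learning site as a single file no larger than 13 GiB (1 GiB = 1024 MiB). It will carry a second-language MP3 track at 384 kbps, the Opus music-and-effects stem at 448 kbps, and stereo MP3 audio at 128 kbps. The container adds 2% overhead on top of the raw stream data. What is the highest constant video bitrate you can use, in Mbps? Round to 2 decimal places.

12.66 Mbps

Budget: 13 GiB = 111669.1 Mb.
Stream payload after overhead: 111669.1 / 1.02 = 109479.6 Mb.
134 min = 8040 s
Total bitrate budget: 109479.6 Mb / 8040 s = 13.617 Mbps.
Audio total: 384 + 448 + 128 = 960 kbps = 0.960 Mbps.
Video: 13.617 − 0.960 = 12.657 Mbps.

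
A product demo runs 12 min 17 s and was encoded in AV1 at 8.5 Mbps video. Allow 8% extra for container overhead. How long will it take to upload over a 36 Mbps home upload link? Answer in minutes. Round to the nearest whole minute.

12 min 17 s = 737 s
File: 8.500 Mbps × 737 s = 6264.5 Mb.
With 8% container overhead: ×1.08. → 6765.7 Mb.
At 36 Mbps: 6765.7 / 36 = 187.9 s ≈ 3.13 minutes.

3 minutes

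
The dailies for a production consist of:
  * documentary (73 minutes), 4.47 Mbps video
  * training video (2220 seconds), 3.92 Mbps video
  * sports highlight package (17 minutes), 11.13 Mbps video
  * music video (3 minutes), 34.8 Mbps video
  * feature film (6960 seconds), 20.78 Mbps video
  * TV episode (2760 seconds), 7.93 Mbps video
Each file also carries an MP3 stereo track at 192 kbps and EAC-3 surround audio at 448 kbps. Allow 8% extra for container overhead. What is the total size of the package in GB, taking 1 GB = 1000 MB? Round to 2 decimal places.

Audio total: 192 + 448 = 640 kbps = 0.640 Mbps.
documentary: 5.110 Mbps × 4380 s × 1.08 = 24172.3 Mb
training video: 4.560 Mbps × 2220 s × 1.08 = 10933.1 Mb
sports highlight package: 11.770 Mbps × 1020 s × 1.08 = 12965.8 Mb
music video: 35.440 Mbps × 180 s × 1.08 = 6889.5 Mb
feature film: 21.420 Mbps × 6960 s × 1.08 = 161009.9 Mb
TV episode: 8.570 Mbps × 2760 s × 1.08 = 25545.5 Mb
Total: 241516.1 Mb = 30189.5 MB.
= 30.19 GB.

30.19 GB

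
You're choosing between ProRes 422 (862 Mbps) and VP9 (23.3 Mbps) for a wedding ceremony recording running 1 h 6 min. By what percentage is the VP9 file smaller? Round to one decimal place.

1 h 6 min = 66 min = 3960 s
ProRes 422: 862.000 Mbps × 3960 s = 3413520.0 Mb = 426.690 GB.
VP9: 23.300 Mbps × 3960 s = 92268.0 Mb = 11.534 GB.
Reduction: (1 − 11.534/426.690) × 100 = 97.30%.

97.3%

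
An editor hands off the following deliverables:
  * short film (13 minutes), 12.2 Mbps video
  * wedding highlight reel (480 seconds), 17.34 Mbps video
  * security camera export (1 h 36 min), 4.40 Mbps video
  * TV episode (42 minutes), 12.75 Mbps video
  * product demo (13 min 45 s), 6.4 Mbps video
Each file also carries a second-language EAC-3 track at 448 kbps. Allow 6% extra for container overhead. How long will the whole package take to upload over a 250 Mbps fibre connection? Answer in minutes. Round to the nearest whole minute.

Audio: 448 kbps = 0.448 Mbps.
short film: 12.648 Mbps × 780 s × 1.06 = 10457.4 Mb
wedding highlight reel: 17.788 Mbps × 480 s × 1.06 = 9050.5 Mb
security camera export: 4.848 Mbps × 5760 s × 1.06 = 29599.9 Mb
TV episode: 13.198 Mbps × 2520 s × 1.06 = 35254.5 Mb
product demo: 6.848 Mbps × 825 s × 1.06 = 5988.6 Mb
Total: 90350.9 Mb = 11293.9 MB.
At 250 Mbps: 90350.9 / 250 = 361 s ≈ 6.02 minutes.

6 minutes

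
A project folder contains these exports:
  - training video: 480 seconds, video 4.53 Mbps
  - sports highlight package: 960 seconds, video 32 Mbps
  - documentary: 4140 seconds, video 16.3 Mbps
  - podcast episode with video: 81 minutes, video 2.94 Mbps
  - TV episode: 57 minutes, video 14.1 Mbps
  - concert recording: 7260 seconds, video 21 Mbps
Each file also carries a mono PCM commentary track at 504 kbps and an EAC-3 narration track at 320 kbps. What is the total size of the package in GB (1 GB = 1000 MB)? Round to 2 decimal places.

41.59 GB

Audio total: 504 + 320 = 824 kbps = 0.824 Mbps.
training video: 5.354 Mbps × 480 s = 2569.9 Mb
sports highlight package: 32.824 Mbps × 960 s = 31511.0 Mb
documentary: 17.124 Mbps × 4140 s = 70893.4 Mb
podcast episode with video: 3.764 Mbps × 4860 s = 18293.0 Mb
TV episode: 14.924 Mbps × 3420 s = 51040.1 Mb
concert recording: 21.824 Mbps × 7260 s = 158442.2 Mb
Total: 332749.7 Mb = 41593.7 MB.
= 41.59 GB.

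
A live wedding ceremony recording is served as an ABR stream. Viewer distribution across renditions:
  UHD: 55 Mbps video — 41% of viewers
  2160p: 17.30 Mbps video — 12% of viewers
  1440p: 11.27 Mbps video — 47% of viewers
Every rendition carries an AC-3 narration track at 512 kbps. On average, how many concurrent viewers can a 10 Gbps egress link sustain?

328

Audio: 512 kbps = 0.512 Mbps.
Average per-viewer bitrate: 0.41×55.512 + 0.12×17.812 + 0.47×11.782 = 30.435 Mbps.
10 Gbps = 10,000 Mbps; 10,000 / 30.435 = 328.57 → 328.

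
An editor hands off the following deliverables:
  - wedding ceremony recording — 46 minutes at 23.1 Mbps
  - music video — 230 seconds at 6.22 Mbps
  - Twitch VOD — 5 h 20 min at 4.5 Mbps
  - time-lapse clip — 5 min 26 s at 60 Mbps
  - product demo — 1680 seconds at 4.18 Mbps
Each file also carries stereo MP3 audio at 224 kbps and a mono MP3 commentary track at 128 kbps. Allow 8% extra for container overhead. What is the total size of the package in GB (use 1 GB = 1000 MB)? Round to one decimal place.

25.2 GB

Audio total: 224 + 128 = 352 kbps = 0.352 Mbps.
wedding ceremony recording: 23.452 Mbps × 2760 s × 1.08 = 69905.7 Mb
music video: 6.572 Mbps × 230 s × 1.08 = 1632.5 Mb
Twitch VOD: 4.852 Mbps × 19200 s × 1.08 = 100611.1 Mb
time-lapse clip: 60.352 Mbps × 326 s × 1.08 = 21248.7 Mb
product demo: 4.532 Mbps × 1680 s × 1.08 = 8222.9 Mb
Total: 201620.9 Mb = 25202.6 MB.
= 25.20 GB.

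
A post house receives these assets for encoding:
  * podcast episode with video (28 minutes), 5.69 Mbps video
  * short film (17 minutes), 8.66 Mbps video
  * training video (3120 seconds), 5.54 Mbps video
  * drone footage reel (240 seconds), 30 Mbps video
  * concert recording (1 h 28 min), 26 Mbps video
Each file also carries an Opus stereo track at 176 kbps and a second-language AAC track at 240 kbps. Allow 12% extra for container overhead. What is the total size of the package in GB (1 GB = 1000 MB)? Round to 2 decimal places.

Audio total: 176 + 240 = 416 kbps = 0.416 Mbps.
podcast episode with video: 6.106 Mbps × 1680 s × 1.12 = 11489.0 Mb
short film: 9.076 Mbps × 1020 s × 1.12 = 10368.4 Mb
training video: 5.956 Mbps × 3120 s × 1.12 = 20812.6 Mb
drone footage reel: 30.416 Mbps × 240 s × 1.12 = 8175.8 Mb
concert recording: 26.416 Mbps × 5280 s × 1.12 = 156213.7 Mb
Total: 207059.6 Mb = 25882.4 MB.
= 25.88 GB.

25.88 GB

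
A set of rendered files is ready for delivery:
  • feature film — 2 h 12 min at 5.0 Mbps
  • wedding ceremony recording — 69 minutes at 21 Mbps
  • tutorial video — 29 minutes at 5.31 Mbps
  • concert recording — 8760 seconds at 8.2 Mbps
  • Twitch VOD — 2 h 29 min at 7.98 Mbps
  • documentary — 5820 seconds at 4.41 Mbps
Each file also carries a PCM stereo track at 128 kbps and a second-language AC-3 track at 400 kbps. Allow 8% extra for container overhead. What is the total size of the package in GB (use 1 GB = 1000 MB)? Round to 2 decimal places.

43.78 GB

Audio total: 128 + 400 = 528 kbps = 0.528 Mbps.
feature film: 5.528 Mbps × 7920 s × 1.08 = 47284.3 Mb
wedding ceremony recording: 21.528 Mbps × 4140 s × 1.08 = 96256.0 Mb
tutorial video: 5.838 Mbps × 1740 s × 1.08 = 10970.8 Mb
concert recording: 8.728 Mbps × 8760 s × 1.08 = 82573.9 Mb
Twitch VOD: 8.508 Mbps × 8940 s × 1.08 = 82146.4 Mb
documentary: 4.938 Mbps × 5820 s × 1.08 = 31038.3 Mb
Total: 350269.7 Mb = 43783.7 MB.
= 43.78 GB.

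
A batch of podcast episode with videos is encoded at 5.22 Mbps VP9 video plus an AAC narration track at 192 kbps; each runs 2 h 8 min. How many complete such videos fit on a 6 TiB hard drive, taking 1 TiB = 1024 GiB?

1269

2 h 8 min = 128 min = 7680 s
Audio: 192 kbps = 0.192 Mbps.
Total bitrate: 5.412 Mbps.
Per item: 5.412 Mbps × 7680 s = 41,564 Mb = 5,196 MB.
Capacity: 6 TiB = 52,776,558 Mb; 1269.76 items → 1269 complete.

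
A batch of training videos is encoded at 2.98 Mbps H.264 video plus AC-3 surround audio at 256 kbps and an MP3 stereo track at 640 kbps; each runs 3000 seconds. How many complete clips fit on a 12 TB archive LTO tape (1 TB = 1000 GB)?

8255

Audio total: 256 + 640 = 896 kbps = 0.896 Mbps.
Total bitrate: 3.876 Mbps.
Per item: 3.876 Mbps × 3000 s = 11,628 Mb = 1,454 MB.
Capacity: 12 TB = 96,000,000 Mb; 8255.93 items → 8255 complete.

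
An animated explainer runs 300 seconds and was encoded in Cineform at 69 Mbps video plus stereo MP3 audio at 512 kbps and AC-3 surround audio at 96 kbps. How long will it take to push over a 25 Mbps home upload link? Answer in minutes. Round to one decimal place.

Audio total: 512 + 96 = 608 kbps = 0.608 Mbps.
Total bitrate: 69.608 Mbps.
File: 69.608 Mbps × 300 s = 20882.4 Mb.
At 25 Mbps: 20882.4 / 25 = 835.3 s ≈ 13.9 minutes.

13.9 minutes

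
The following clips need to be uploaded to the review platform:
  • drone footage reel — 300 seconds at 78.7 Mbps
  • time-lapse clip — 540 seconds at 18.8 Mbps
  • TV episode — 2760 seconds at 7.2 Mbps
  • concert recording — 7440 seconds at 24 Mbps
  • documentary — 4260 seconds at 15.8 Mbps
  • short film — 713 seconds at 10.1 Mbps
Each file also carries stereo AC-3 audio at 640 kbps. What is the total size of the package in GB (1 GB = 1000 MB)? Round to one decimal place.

Audio: 640 kbps = 0.640 Mbps.
drone footage reel: 79.340 Mbps × 300 s = 23802.0 Mb
time-lapse clip: 19.440 Mbps × 540 s = 10497.6 Mb
TV episode: 7.840 Mbps × 2760 s = 21638.4 Mb
concert recording: 24.640 Mbps × 7440 s = 183321.6 Mb
documentary: 16.440 Mbps × 4260 s = 70034.4 Mb
short film: 10.740 Mbps × 713 s = 7657.6 Mb
Total: 316951.6 Mb = 39619.0 MB.
= 39.62 GB.

39.6 GB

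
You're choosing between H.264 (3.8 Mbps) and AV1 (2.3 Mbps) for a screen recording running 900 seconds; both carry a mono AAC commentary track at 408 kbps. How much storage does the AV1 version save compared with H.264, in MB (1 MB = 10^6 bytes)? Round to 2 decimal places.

168.75 MB

Audio: 408 kbps = 0.408 Mbps.
H.264: 4.208 Mbps × 900 s = 3787.2 Mb = 473.400 MB.
AV1: 2.708 Mbps × 900 s = 2437.2 Mb = 304.650 MB.
Saving: 473.400 − 304.650 = 168.750 MB.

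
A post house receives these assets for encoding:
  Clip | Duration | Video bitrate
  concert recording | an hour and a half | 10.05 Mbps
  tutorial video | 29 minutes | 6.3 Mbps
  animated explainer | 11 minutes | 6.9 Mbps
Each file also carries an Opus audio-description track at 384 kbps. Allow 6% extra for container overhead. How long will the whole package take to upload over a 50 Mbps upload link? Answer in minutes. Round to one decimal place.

25.7 minutes

Audio: 384 kbps = 0.384 Mbps.
concert recording: 10.434 Mbps × 5400 s × 1.06 = 59724.2 Mb
tutorial video: 6.684 Mbps × 1740 s × 1.06 = 12328.0 Mb
animated explainer: 7.284 Mbps × 660 s × 1.06 = 5095.9 Mb
Total: 77148.1 Mb = 9643.5 MB.
At 50 Mbps: 77148.1 / 50 = 1543 s ≈ 25.7 minutes.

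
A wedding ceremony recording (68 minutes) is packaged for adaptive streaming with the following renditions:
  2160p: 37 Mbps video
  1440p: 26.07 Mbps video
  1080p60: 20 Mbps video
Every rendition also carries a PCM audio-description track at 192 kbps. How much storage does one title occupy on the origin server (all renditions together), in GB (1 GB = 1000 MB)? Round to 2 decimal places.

68 min = 4080 s
Audio: 192 kbps = 0.192 Mbps.
Sum of rendition bitrates: (37+0.192) + (26.07+0.192) + (20+0.192) = 83.646 Mbps.
× 4080 s = 341,276 Mb = 42,659 MB = 42.66 GB.

42.66 GB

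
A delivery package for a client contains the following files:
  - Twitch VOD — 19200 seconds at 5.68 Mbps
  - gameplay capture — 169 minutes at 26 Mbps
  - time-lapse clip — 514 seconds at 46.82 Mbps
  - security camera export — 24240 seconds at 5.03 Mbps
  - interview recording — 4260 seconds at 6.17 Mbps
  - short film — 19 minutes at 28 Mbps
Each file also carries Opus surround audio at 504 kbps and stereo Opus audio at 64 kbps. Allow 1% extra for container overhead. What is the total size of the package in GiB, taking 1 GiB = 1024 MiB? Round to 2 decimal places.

71.80 GiB

Audio total: 504 + 64 = 568 kbps = 0.568 Mbps.
Twitch VOD: 6.248 Mbps × 19200 s × 1.01 = 121161.2 Mb
gameplay capture: 26.568 Mbps × 10140 s × 1.01 = 272093.5 Mb
time-lapse clip: 47.388 Mbps × 514 s × 1.01 = 24601.0 Mb
security camera export: 5.598 Mbps × 24240 s × 1.01 = 137052.5 Mb
interview recording: 6.738 Mbps × 4260 s × 1.01 = 28990.9 Mb
short film: 28.568 Mbps × 1140 s × 1.01 = 32893.2 Mb
Total: 616792.3 Mb = 77099.0 MB.
= 71.80 GiB.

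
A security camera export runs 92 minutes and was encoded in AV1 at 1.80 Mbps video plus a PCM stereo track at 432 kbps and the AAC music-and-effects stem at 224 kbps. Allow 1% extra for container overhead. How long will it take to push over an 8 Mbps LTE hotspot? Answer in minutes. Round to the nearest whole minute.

92 min = 5520 s
Audio total: 432 + 224 = 656 kbps = 0.656 Mbps.
Total bitrate: 2.456 Mbps.
File: 2.456 Mbps × 5520 s = 13557.1 Mb.
With 1% container overhead: ×1.01. → 13692.7 Mb.
At 8 Mbps: 13692.7 / 8 = 1711.6 s ≈ 28.5 minutes.

29 minutes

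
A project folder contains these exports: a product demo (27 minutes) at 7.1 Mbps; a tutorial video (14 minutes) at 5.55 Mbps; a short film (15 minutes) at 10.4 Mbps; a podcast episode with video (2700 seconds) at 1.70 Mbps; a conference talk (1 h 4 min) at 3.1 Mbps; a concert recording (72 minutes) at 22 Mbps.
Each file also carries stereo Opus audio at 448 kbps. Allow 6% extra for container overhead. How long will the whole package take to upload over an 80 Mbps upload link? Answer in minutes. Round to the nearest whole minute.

32 minutes

Audio: 448 kbps = 0.448 Mbps.
product demo: 7.548 Mbps × 1620 s × 1.06 = 12961.4 Mb
tutorial video: 5.998 Mbps × 840 s × 1.06 = 5340.6 Mb
short film: 10.848 Mbps × 900 s × 1.06 = 10349.0 Mb
podcast episode with video: 2.148 Mbps × 2700 s × 1.06 = 6147.6 Mb
conference talk: 3.548 Mbps × 3840 s × 1.06 = 14441.8 Mb
concert recording: 22.448 Mbps × 4320 s × 1.06 = 102793.9 Mb
Total: 152034.3 Mb = 19004.3 MB.
At 80 Mbps: 152034.3 / 80 = 1900 s ≈ 31.7 minutes.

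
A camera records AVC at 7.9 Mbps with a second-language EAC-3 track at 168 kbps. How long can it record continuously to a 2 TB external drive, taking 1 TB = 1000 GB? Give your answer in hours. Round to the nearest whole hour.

Audio: 168 kbps = 0.168 Mbps.
Total bitrate: 7.9 + 0.168 = 8.068 Mbps.
Capacity: 2 TB = 16,000,000 Mb.
Recording time: 16,000,000 / 8.068 = 1,983,143 s ≈ 551 hours.

551 hours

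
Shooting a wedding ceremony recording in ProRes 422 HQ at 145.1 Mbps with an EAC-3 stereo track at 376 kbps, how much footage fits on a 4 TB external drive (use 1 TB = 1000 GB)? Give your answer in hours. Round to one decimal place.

Audio: 376 kbps = 0.376 Mbps.
Total bitrate: 145.1 + 0.376 = 145.476 Mbps.
Capacity: 4 TB = 32,000,000 Mb.
Recording time: 32,000,000 / 145.476 = 219,968 s ≈ 61.1 hours.

61.1 hours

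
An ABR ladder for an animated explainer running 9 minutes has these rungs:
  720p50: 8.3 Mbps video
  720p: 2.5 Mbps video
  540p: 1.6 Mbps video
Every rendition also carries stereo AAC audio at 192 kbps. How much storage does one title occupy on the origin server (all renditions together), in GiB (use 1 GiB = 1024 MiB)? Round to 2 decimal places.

9 min = 540 s
Audio: 192 kbps = 0.192 Mbps.
Sum of rendition bitrates: (8.3+0.192) + (2.5+0.192) + (1.6+0.192) = 12.976 Mbps.
× 540 s = 7,007 Mb = 875.9 MB = 0.8157 GiB.

0.82 GiB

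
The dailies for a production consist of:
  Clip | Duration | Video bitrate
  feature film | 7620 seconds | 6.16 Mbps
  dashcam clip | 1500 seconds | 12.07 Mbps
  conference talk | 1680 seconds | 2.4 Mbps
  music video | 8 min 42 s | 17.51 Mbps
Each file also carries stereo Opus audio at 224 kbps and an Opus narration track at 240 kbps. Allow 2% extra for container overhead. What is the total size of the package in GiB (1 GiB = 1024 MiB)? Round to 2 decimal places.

9.91 GiB

Audio total: 224 + 240 = 464 kbps = 0.464 Mbps.
feature film: 6.624 Mbps × 7620 s × 1.02 = 51484.4 Mb
dashcam clip: 12.534 Mbps × 1500 s × 1.02 = 19177.0 Mb
conference talk: 2.864 Mbps × 1680 s × 1.02 = 4907.8 Mb
music video: 17.974 Mbps × 522 s × 1.02 = 9570.1 Mb
Total: 85139.2 Mb = 10642.4 MB.
= 9.912 GiB.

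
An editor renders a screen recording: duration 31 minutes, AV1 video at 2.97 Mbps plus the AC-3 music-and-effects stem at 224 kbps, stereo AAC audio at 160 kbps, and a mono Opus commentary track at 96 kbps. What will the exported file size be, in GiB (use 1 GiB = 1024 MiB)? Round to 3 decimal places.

31 min = 1860 s
Audio total: 224 + 160 + 96 = 480 kbps = 0.480 Mbps.
Total bitrate: 2.97 + 0.480 = 3.450 Mbps.
Stream data: 3.450 Mbps × 1860 s = 6417.0 Mb.
6,417 Mb = 802,125,000 bytes ÷ 1,073,741,824 = 0.747 GiB.

0.747 GiB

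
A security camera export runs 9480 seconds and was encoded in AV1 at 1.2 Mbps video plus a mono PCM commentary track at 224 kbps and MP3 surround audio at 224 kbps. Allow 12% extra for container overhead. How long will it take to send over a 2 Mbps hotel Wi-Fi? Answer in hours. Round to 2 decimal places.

2.43 hours

Audio total: 224 + 224 = 448 kbps = 0.448 Mbps.
Total bitrate: 1.648 Mbps.
File: 1.648 Mbps × 9480 s = 15623.0 Mb.
With 12% container overhead: ×1.12. → 17497.8 Mb.
At 2 Mbps: 17497.8 / 2 = 8748.9 s ≈ 2.43 hours.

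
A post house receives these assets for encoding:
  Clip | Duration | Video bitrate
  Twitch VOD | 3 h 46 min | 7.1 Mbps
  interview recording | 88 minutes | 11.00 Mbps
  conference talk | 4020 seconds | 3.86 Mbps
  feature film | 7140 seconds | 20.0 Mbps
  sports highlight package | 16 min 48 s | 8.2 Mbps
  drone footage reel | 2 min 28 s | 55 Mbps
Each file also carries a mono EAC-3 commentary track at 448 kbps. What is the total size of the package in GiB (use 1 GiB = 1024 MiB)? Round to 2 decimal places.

Audio: 448 kbps = 0.448 Mbps.
Twitch VOD: 7.548 Mbps × 13560 s = 102350.9 Mb
interview recording: 11.448 Mbps × 5280 s = 60445.4 Mb
conference talk: 4.308 Mbps × 4020 s = 17318.2 Mb
feature film: 20.448 Mbps × 7140 s = 145998.7 Mb
sports highlight package: 8.648 Mbps × 1008 s = 8717.2 Mb
drone footage reel: 55.448 Mbps × 148 s = 8206.3 Mb
Total: 343036.7 Mb = 42879.6 MB.
= 39.93 GiB.

39.93 GiB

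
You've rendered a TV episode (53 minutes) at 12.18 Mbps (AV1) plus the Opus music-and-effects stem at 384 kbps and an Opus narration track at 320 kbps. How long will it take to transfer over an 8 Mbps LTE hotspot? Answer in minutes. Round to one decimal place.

85.4 minutes

53 min = 3180 s
Audio total: 384 + 320 = 704 kbps = 0.704 Mbps.
Total bitrate: 12.884 Mbps.
File: 12.884 Mbps × 3180 s = 40971.1 Mb.
At 8 Mbps: 40971.1 / 8 = 5121.4 s ≈ 85.4 minutes.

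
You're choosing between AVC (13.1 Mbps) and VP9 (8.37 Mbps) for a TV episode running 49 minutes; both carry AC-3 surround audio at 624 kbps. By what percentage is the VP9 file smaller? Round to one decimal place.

49 min = 2940 s
Audio: 624 kbps = 0.624 Mbps.
AVC: 13.724 Mbps × 2940 s = 40348.6 Mb = 5.044 GB.
VP9: 8.994 Mbps × 2940 s = 26442.4 Mb = 3.305 GB.
Reduction: (1 − 3.305/5.044) × 100 = 34.47%.

34.5%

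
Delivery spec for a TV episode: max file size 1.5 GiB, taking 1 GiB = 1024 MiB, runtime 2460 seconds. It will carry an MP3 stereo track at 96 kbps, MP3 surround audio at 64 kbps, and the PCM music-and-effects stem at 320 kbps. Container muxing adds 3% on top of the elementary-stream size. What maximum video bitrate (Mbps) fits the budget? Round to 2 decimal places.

4.61 Mbps

Budget: 1.5 GiB = 12884.9 Mb.
Stream payload after overhead: 12884.9 / 1.03 = 12509.6 Mb.
Total bitrate budget: 12509.6 Mb / 2460 s = 5.085 Mbps.
Audio total: 96 + 64 + 320 = 480 kbps = 0.480 Mbps.
Video: 5.085 − 0.480 = 4.605 Mbps.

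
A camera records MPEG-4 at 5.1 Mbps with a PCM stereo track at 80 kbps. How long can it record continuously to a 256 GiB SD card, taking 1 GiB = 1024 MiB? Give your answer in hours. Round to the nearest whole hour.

118 hours

Audio: 80 kbps = 0.080 Mbps.
Total bitrate: 5.1 + 0.080 = 5.180 Mbps.
Capacity: 256 GiB = 2,199,023 Mb.
Recording time: 2,199,023 / 5.180 = 424,522 s ≈ 118 hours.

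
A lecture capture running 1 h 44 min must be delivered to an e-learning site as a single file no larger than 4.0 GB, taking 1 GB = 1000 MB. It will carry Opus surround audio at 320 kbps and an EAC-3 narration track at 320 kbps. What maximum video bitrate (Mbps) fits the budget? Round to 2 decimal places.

4.49 Mbps

Budget: 4.0 GB = 32000.0 Mb.
1 h 44 min = 104 min = 6240 s
Total bitrate budget: 32000.0 Mb / 6240 s = 5.128 Mbps.
Audio total: 320 + 320 = 640 kbps = 0.640 Mbps.
Video: 5.128 − 0.640 = 4.488 Mbps.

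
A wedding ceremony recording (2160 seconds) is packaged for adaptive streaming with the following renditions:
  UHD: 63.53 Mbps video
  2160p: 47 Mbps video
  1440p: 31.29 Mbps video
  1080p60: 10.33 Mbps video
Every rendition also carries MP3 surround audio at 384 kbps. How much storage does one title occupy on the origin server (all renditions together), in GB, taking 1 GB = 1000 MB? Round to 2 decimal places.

Audio: 384 kbps = 0.384 Mbps.
Sum of rendition bitrates: (63.53+0.384) + (47+0.384) + (31.29+0.384) + (10.33+0.384) = 153.686 Mbps.
× 2160 s = 331,962 Mb = 41,495 MB = 41.50 GB.

41.50 GB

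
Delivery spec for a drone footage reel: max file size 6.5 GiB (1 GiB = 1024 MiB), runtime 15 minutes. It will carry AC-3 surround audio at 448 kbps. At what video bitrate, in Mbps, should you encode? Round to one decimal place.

61.6 Mbps

Budget: 6.5 GiB = 55834.6 Mb.
15 min = 900 s
Total bitrate budget: 55834.6 Mb / 900 s = 62.038 Mbps.
Audio: 448 kbps = 0.448 Mbps.
Video: 62.038 − 0.448 = 61.590 Mbps.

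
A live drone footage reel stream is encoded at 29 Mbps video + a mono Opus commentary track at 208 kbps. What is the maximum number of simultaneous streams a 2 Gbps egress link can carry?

Audio: 208 kbps = 0.208 Mbps.
Per-viewer media rate: 29.208 Mbps.
2 Gbps = 2,000 Mbps; 2,000 / 29.208 = 68.47 → 68 viewers.

68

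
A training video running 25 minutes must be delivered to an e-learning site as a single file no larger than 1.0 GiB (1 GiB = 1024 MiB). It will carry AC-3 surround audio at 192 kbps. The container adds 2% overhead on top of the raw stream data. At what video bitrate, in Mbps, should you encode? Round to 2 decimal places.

5.42 Mbps

Budget: 1.0 GiB = 8589.9 Mb.
Stream payload after overhead: 8589.9 / 1.02 = 8421.5 Mb.
25 min = 1500 s
Total bitrate budget: 8421.5 Mb / 1500 s = 5.614 Mbps.
Audio: 192 kbps = 0.192 Mbps.
Video: 5.614 − 0.192 = 5.422 Mbps.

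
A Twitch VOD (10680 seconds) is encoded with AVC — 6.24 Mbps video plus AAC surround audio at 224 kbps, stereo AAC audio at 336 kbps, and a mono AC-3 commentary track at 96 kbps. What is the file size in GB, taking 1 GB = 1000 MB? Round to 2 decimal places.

9.21 GB

Audio total: 224 + 336 + 96 = 656 kbps = 0.656 Mbps.
Total bitrate: 6.24 + 0.656 = 6.896 Mbps.
Stream data: 6.896 Mbps × 10680 s = 73649.3 Mb.
73,649 Mb ÷ 8 = 9,206 MB → 9.206 GB.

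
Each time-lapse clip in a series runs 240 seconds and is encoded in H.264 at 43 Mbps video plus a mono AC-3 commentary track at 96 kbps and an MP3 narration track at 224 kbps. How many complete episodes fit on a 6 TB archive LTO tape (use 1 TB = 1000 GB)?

4616

Audio total: 96 + 224 = 320 kbps = 0.320 Mbps.
Total bitrate: 43.320 Mbps.
Per item: 43.320 Mbps × 240 s = 10,397 Mb = 1,300 MB.
Capacity: 6 TB = 48,000,000 Mb; 4616.81 items → 4616 complete.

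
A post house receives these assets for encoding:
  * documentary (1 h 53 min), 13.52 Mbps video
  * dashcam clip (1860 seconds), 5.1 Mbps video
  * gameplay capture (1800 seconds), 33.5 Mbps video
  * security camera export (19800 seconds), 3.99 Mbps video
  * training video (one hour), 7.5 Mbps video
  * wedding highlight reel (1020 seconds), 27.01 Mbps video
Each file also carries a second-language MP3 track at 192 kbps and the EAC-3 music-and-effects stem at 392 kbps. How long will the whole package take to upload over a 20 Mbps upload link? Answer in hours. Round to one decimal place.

Audio total: 192 + 392 = 584 kbps = 0.584 Mbps.
documentary: 14.104 Mbps × 6780 s = 95625.1 Mb
dashcam clip: 5.684 Mbps × 1860 s = 10572.2 Mb
gameplay capture: 34.084 Mbps × 1800 s = 61351.2 Mb
security camera export: 4.574 Mbps × 19800 s = 90565.2 Mb
training video: 8.084 Mbps × 3600 s = 29102.4 Mb
wedding highlight reel: 27.594 Mbps × 1020 s = 28145.9 Mb
Total: 315362.0 Mb = 39420.3 MB.
At 20 Mbps: 315362.0 / 20 = 15768 s ≈ 4.38 hours.

4.4 hours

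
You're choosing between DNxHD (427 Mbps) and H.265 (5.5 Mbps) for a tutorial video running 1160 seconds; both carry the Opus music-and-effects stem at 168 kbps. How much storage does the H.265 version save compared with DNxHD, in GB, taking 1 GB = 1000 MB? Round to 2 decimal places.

61.12 GB

Audio: 168 kbps = 0.168 Mbps.
DNxHD: 427.168 Mbps × 1160 s = 495514.9 Mb = 61.939 GB.
H.265: 5.668 Mbps × 1160 s = 6574.9 Mb = 0.822 GB.
Saving: 61.939 − 0.822 = 61.117 GB.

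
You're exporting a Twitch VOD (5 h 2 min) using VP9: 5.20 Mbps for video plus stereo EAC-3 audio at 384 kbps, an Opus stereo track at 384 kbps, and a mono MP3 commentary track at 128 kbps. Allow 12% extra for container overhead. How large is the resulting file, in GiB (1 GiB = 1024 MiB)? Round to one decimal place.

14.4 GiB

5 h 2 min = 302 min = 18120 s
Audio total: 384 + 384 + 128 = 896 kbps = 0.896 Mbps.
Total bitrate: 5.20 + 0.896 = 6.096 Mbps.
Stream data: 6.096 Mbps × 18120 s = 110459.5 Mb.
With 12% container overhead: ×1.12.
123,715 Mb = 15,464,332,800 bytes ÷ 1,073,741,824 = 14.40 GiB.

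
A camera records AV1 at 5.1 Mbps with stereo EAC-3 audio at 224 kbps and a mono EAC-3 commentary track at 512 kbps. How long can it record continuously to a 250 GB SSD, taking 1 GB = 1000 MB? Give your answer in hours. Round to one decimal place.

95.2 hours

Audio total: 224 + 512 = 736 kbps = 0.736 Mbps.
Total bitrate: 5.1 + 0.736 = 5.836 Mbps.
Capacity: 250 GB = 2,000,000 Mb.
Recording time: 2,000,000 / 5.836 = 342,700 s ≈ 95.2 hours.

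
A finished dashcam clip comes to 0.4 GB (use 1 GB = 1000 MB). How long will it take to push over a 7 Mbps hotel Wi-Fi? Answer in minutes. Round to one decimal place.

7.6 minutes

File: 0.4 GB = 3200.0 Mb.
At 7 Mbps: 3200.0 / 7 = 457.1 s ≈ 7.62 minutes.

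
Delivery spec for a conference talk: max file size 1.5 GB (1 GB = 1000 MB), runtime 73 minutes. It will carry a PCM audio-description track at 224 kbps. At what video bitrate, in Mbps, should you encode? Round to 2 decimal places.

2.52 Mbps

Budget: 1.5 GB = 12000.0 Mb.
73 min = 4380 s
Total bitrate budget: 12000.0 Mb / 4380 s = 2.740 Mbps.
Audio: 224 kbps = 0.224 Mbps.
Video: 2.740 − 0.224 = 2.516 Mbps.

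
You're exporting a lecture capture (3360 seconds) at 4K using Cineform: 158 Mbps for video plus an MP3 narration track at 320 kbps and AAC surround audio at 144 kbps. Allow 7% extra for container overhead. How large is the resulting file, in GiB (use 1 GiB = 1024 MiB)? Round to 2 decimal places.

Audio total: 320 + 144 = 464 kbps = 0.464 Mbps.
Total bitrate: 158 + 0.464 = 158.464 Mbps.
Stream data: 158.464 Mbps × 3360 s = 532439.0 Mb.
With 7% container overhead: ×1.07.
569,710 Mb = 71,213,721,600 bytes ÷ 1,073,741,824 = 66.32 GiB.

66.32 GiB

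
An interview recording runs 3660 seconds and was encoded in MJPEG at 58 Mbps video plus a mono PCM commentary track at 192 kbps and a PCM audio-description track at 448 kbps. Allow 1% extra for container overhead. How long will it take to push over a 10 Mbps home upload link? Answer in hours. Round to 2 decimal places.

6.02 hours

Audio total: 192 + 448 = 640 kbps = 0.640 Mbps.
Total bitrate: 58.640 Mbps.
File: 58.640 Mbps × 3660 s = 214622.4 Mb.
With 1% container overhead: ×1.01. → 216768.6 Mb.
At 10 Mbps: 216768.6 / 10 = 21676.9 s ≈ 6.02 hours.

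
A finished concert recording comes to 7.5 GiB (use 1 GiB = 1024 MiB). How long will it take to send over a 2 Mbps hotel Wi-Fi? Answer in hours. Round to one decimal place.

8.9 hours

File: 7.5 GiB = 64424.5 Mb.
At 2 Mbps: 64424.5 / 2 = 32212.3 s ≈ 8.95 hours.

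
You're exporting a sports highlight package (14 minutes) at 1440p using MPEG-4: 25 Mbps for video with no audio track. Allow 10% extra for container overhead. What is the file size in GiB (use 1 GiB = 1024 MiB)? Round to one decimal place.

14 min = 840 s
Total bitrate: 25 Mbps.
Stream data: 25.000 Mbps × 840 s = 21000.0 Mb.
With 10% container overhead: ×1.10.
23,100 Mb = 2,887,500,000 bytes ÷ 1,073,741,824 = 2.689 GiB.

2.7 GiB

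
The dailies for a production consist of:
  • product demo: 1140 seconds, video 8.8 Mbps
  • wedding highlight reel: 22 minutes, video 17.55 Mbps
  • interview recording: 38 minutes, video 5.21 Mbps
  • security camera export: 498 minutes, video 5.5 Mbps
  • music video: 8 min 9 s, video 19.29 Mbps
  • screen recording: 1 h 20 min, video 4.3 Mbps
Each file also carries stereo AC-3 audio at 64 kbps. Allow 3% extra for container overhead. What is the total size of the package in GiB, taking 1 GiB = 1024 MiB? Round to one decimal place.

29.0 GiB

Audio: 64 kbps = 0.064 Mbps.
product demo: 8.864 Mbps × 1140 s × 1.03 = 10408.1 Mb
wedding highlight reel: 17.614 Mbps × 1320 s × 1.03 = 23948.0 Mb
interview recording: 5.274 Mbps × 2280 s × 1.03 = 12385.5 Mb
security camera export: 5.564 Mbps × 29880 s × 1.03 = 171239.9 Mb
music video: 19.354 Mbps × 489 s × 1.03 = 9748.0 Mb
screen recording: 4.364 Mbps × 4800 s × 1.03 = 21575.6 Mb
Total: 249305.1 Mb = 31163.1 MB.
= 29.02 GiB.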